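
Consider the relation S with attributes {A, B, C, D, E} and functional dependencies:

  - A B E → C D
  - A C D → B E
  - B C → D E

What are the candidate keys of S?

Attribute A never appears on the right-hand side of any dependency, so A must belong to every candidate key.
{A}⁺ = {A}, which is not all of the schema, so we must add further attributes.
{A, B, C}⁺: BC→DE adds D, E → {A, B, C, D, E}.
{A, B, E}⁺: ABE→CD adds C, D → {A, B, C, D, E}.
{A, C, D}⁺: ACD→BE adds B, E → {A, B, C, D, E}.

(A, B, C), (A, B, E), (A, C, D)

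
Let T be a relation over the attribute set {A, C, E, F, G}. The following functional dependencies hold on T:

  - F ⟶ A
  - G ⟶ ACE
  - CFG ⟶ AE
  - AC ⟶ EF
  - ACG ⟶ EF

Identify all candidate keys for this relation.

{G}

Attribute G never appears on the right-hand side of any dependency, so G must belong to every candidate key.
{G}⁺ = {A, C, E, F, G}, which is all of the schema, so {G} is the only candidate key.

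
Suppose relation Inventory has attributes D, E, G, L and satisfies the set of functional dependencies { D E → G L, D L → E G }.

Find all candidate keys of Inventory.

DE, DL

Attribute D never appears on the right-hand side of any dependency, so D must belong to every candidate key.
{D}⁺ = {D}, which is not all of the schema, so we must add further attributes.
{D, E}⁺: DE→GL adds G, L → {D, E, G, L}. Minimal: {E}⁺ = {E}; {D}⁺ = {D} — none reach the full schema.
{D, L}⁺: DL→EG adds E, G → {D, E, G, L}. Minimal: {L}⁺ = {L}; {D}⁺ = {D} — none reach the full schema.
Any other superkey contains one of these as a subset, so there are no further candidate keys.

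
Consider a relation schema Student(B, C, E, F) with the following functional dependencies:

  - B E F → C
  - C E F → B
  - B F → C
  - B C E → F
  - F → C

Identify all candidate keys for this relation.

EF; BCE

Attribute E never appears on the right-hand side of any dependency, so E must belong to every candidate key.
{E}⁺ = {E}, which is not all of the schema, so we must add further attributes.
{E, F}⁺: F→C adds C; CEF→B adds B → {B, C, E, F}. Minimal: {F}⁺ = {C, F}; {E}⁺ = {E} — none reach the full schema.
{B, C, E}⁺: BCE→F adds F → {B, C, E, F}. Minimal: {C, E}⁺ = {C, E}; {B, E}⁺ = {B, E}; {B, C}⁺ = {B, C} — none reach the full schema.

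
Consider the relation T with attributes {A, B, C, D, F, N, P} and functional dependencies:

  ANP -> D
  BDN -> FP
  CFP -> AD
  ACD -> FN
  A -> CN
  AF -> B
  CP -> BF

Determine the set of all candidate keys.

{A, D}, {A, P}, {C, P}, {B, C, D, N}

{A, D}⁺: A→CN adds C, N; ACD→FN adds F; AF→B adds B; BDN→FP adds P → {A, B, C, D, F, N, P}. Minimal: {D}⁺ = {D}; {A}⁺ = {A, C, N} — none reach the full schema.
{A, P}⁺: A→CN adds C, N; CP→BF adds B, F; ANP→D adds D → {A, B, C, D, F, N, P}. Minimal: {P}⁺ = {P}; {A}⁺ = {A, C, N} — none reach the full schema.
{C, P}⁺: CP→BF adds B, F; CFP→AD adds A, D; ACD→FN adds N → {A, B, C, D, F, N, P}. Minimal: {P}⁺ = {P}; {C}⁺ = {C} — none reach the full schema.
{B, C, D, N}⁺: BDN→FP adds F, P; CFP→AD adds A → {A, B, C, D, F, N, P}. Minimal: {C, D, N}⁺ = {C, D, N}; {B, D, N}⁺ = {B, D, F, N, P}; {B, C, N}⁺ = {B, C, N}; … — none reach the full schema.
Any other superkey contains one of these as a subset, so there are no further candidate keys.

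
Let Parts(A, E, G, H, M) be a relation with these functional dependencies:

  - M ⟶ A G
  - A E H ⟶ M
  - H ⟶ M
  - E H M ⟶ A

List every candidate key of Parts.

EH

Attributes E, H never appear on any right-hand side, so every candidate key must contain {E, H}.
{E, H}⁺ = {A, E, G, H, M}, which is all of the schema, so {E, H} is the only candidate key.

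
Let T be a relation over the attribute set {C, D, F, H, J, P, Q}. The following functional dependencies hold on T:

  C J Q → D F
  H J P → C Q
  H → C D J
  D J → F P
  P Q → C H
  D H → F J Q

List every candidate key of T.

{H}, {P, Q}, {C, J, Q}, {D, J, Q}

{H}⁺: H→CDJ adds C, D, J; DJ→FP adds F, P; DH→FJQ adds Q → {C, D, F, H, J, P, Q}.
{P, Q}⁺: PQ→CH adds C, H; H→CDJ adds D, J; DJ→FP adds F → {C, D, F, H, J, P, Q}. Minimal: {Q}⁺ = {Q}; {P}⁺ = {P} — none reach the full schema.
{C, J, Q}⁺: CJQ→DF adds D, F; DJ→FP adds P; PQ→CH adds H → {C, D, F, H, J, P, Q}. Minimal: {J, Q}⁺ = {J, Q}; {C, Q}⁺ = {C, Q}; {C, J}⁺ = {C, J} — none reach the full schema.
{D, J, Q}⁺: DJ→FP adds F, P; PQ→CH adds C, H → {C, D, F, H, J, P, Q}. Minimal: {J, Q}⁺ = {J, Q}; {D, Q}⁺ = {D, Q}; {D, J}⁺ = {D, F, J, P} — none reach the full schema.
Any other superkey contains one of these as a subset, so there are no further candidate keys.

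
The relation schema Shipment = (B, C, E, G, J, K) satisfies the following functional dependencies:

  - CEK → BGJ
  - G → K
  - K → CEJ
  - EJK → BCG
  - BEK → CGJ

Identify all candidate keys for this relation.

(G), (K)

{G}⁺: G→K adds K; K→CEJ adds C, E, J; EJK→BCG adds B → {B, C, E, G, J, K}.
{K}⁺: K→CEJ adds C, E, J; EJK→BCG adds B, G → {B, C, E, G, J, K}.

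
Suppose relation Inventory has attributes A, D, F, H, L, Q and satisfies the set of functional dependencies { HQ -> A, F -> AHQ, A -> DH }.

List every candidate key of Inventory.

Attributes F, L never appear on any right-hand side, so every candidate key must contain {F, L}.
{F, L}⁺ = {A, D, F, H, L, Q}, which is all of the schema, so {F, L} is the only candidate key.

{F, L}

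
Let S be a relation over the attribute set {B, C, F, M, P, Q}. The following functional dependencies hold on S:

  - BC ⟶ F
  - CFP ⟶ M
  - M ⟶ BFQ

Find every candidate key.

Attributes C, P never appear on any right-hand side, so every candidate key must contain {C, P}.
{C, P}⁺ = {C, P}, which is not all of the schema, so we must add further attributes.
{B, C, P}⁺: BC→F adds F; CFP→M adds M; M→BFQ adds Q → {B, C, F, M, P, Q}.
{C, F, P}⁺: CFP→M adds M; M→BFQ adds B, Q → {B, C, F, M, P, Q}.
{C, M, P}⁺: M→BFQ adds B, F, Q → {B, C, F, M, P, Q}.
Any other superkey contains one of these as a subset, so there are no further candidate keys.

BCP, CFP, CMP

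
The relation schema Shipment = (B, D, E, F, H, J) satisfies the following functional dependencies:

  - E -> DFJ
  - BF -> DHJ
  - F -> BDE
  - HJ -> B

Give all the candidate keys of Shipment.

{E}⁺: E→DFJ adds D, F, J; F→BDE adds B; BF→DHJ adds H → {B, D, E, F, H, J}.
{F}⁺: F→BDE adds B, D, E; E→DFJ adds J; BF→DHJ adds H → {B, D, E, F, H, J}.

{E}, {F}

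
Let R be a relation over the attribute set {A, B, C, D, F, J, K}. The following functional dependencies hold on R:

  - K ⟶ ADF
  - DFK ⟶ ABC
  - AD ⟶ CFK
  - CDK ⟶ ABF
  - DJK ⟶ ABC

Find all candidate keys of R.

JK, ADJ

Attribute J never appears on the right-hand side of any dependency, so J must belong to every candidate key.
{J}⁺ = {J}, which is not all of the schema, so we must add further attributes.
{J, K}⁺: K→ADF adds A, D, F; DFK→ABC adds B, C → {A, B, C, D, F, J, K}. Minimal: {K}⁺ = {A, B, C, D, F, K}; {J}⁺ = {J} — none reach the full schema.
{A, D, J}⁺: AD→CFK adds C, F, K; CDK→ABF adds B → {A, B, C, D, F, J, K}. Minimal: {D, J}⁺ = {D, J}; {A, J}⁺ = {A, J}; {A, D}⁺ = {A, B, C, D, F, K} — none reach the full schema.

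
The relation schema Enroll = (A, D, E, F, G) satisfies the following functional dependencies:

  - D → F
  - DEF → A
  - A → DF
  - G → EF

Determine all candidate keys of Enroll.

{A, G}; {D, G}

Attribute G never appears on the right-hand side of any dependency, so G must belong to every candidate key.
{G}⁺ = {E, F, G}, which is not all of the schema, so we must add further attributes.
{A, G}⁺: A→DF adds D, F; G→EF adds E → {A, D, E, F, G}.
{D, G}⁺: D→F adds F; G→EF adds E; DEF→A adds A → {A, D, E, F, G}.
Any other superkey contains one of these as a subset, so there are no further candidate keys.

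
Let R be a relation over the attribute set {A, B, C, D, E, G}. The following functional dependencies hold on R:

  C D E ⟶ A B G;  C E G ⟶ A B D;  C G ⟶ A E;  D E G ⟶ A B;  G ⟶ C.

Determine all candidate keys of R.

(G); (C, D, E)

{G}⁺: G→C adds C; CG→AE adds A, E; CEG→ABD adds B, D → {A, B, C, D, E, G}.
{C, D, E}⁺: CDE→ABG adds A, B, G → {A, B, C, D, E, G}. Minimal: {D, E}⁺ = {D, E}; {C, E}⁺ = {C, E}; {C, D}⁺ = {C, D} — none reach the full schema.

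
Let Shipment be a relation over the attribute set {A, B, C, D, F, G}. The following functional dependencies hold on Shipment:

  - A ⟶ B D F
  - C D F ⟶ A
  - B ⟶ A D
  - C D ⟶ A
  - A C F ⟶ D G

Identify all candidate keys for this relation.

{A, C}⁺: A→BDF adds B, D, F; ACF→DG adds G → {A, B, C, D, F, G}. Minimal: {C}⁺ = {C}; {A}⁺ = {A, B, D, F} — none reach the full schema.
{B, C}⁺: B→AD adds A, D; A→BDF adds F; ACF→DG adds G → {A, B, C, D, F, G}. Minimal: {C}⁺ = {C}; {B}⁺ = {A, B, D, F} — none reach the full schema.
{C, D}⁺: CD→A adds A; A→BDF adds B, F; ACF→DG adds G → {A, B, C, D, F, G}. Minimal: {D}⁺ = {D}; {C}⁺ = {C} — none reach the full schema.

(A, C), (B, C), (C, D)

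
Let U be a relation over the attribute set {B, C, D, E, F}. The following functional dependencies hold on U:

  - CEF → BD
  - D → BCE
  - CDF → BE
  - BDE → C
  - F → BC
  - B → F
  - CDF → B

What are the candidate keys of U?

{D}⁺: D→BCE adds B, C, E; B→F adds F → {B, C, D, E, F}.
{B, E}⁺: B→F adds F; F→BC adds C; CEF→BD adds D → {B, C, D, E, F}. Minimal: {E}⁺ = {E}; {B}⁺ = {B, C, F} — none reach the full schema.
{E, F}⁺: F→BC adds B, C; CEF→BD adds D → {B, C, D, E, F}. Minimal: {F}⁺ = {B, C, F}; {E}⁺ = {E} — none reach the full schema.

{D}, {B, E}, {E, F}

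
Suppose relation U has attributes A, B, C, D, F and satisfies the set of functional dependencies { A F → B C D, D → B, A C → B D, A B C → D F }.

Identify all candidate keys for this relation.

{A, C}⁺: AC→BD adds B, D; ABC→DF adds F → {A, B, C, D, F}.
{A, F}⁺: AF→BCD adds B, C, D → {A, B, C, D, F}.

(A, C), (A, F)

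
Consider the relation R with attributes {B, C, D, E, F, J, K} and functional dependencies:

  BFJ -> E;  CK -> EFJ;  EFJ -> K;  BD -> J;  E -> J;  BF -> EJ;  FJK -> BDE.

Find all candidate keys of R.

Attribute C never appears on the right-hand side of any dependency, so C must belong to every candidate key.
{C}⁺ = {C}, which is not all of the schema, so we must add further attributes.
{C, K}⁺: CK→EFJ adds E, F, J; FJK→BDE adds B, D → {B, C, D, E, F, J, K}. Minimal: {K}⁺ = {K}; {C}⁺ = {C} — none reach the full schema.
{B, C, F}⁺: BF→EJ adds E, J; EFJ→K adds K; FJK→BDE adds D → {B, C, D, E, F, J, K}. Minimal: {C, F}⁺ = {C, F}; {B, F}⁺ = {B, D, E, F, J, K}; {B, C}⁺ = {B, C} — none reach the full schema.
{C, E, F}⁺: E→J adds J; EFJ→K adds K; FJK→BDE adds B, D → {B, C, D, E, F, J, K}. Minimal: {E, F}⁺ = {B, D, E, F, J, K}; {C, F}⁺ = {C, F}; {C, E}⁺ = {C, E, J} — none reach the full schema.
Any other superkey contains one of these as a subset, so there are no further candidate keys.

CK, BCF, CEF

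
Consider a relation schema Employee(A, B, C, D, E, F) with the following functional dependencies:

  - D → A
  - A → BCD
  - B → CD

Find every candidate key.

AEF; BEF; DEF

Attributes E, F never appear on any right-hand side, so every candidate key must contain {E, F}.
{E, F}⁺ = {E, F}, which is not all of the schema, so we must add further attributes.
{A, E, F}⁺: A→BCD adds B, C, D → {A, B, C, D, E, F}. Minimal: {E, F}⁺ = {E, F}; {A, F}⁺ = {A, B, C, D, F}; {A, E}⁺ = {A, B, C, D, E} — none reach the full schema.
{B, E, F}⁺: B→CD adds C, D; D→A adds A → {A, B, C, D, E, F}. Minimal: {E, F}⁺ = {E, F}; {B, F}⁺ = {A, B, C, D, F}; {B, E}⁺ = {A, B, C, D, E} — none reach the full schema.
{D, E, F}⁺: D→A adds A; A→BCD adds B, C → {A, B, C, D, E, F}. Minimal: {E, F}⁺ = {E, F}; {D, F}⁺ = {A, B, C, D, F}; {D, E}⁺ = {A, B, C, D, E} — none reach the full schema.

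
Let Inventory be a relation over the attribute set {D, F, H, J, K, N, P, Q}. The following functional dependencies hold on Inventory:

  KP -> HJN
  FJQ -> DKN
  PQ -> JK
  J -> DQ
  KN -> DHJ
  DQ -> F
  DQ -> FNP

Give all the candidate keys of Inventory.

{J}, {D, Q}, {K, N}, {K, P}, {P, Q}

{J}⁺: J→DQ adds D, Q; DQ→F adds F; DQ→FNP adds N, P; FJQ→DKN adds K; KN→DHJ adds H → {D, F, H, J, K, N, P, Q}.
{D, Q}⁺: DQ→F adds F; DQ→FNP adds N, P; PQ→JK adds J, K; KN→DHJ adds H → {D, F, H, J, K, N, P, Q}. Minimal: {Q}⁺ = {Q}; {D}⁺ = {D} — none reach the full schema.
{K, N}⁺: KN→DHJ adds D, H, J; J→DQ adds Q; DQ→F adds F; DQ→FNP adds P → {D, F, H, J, K, N, P, Q}. Minimal: {N}⁺ = {N}; {K}⁺ = {K} — none reach the full schema.
{K, P}⁺: KP→HJN adds H, J, N; J→DQ adds D, Q; DQ→F adds F → {D, F, H, J, K, N, P, Q}. Minimal: {P}⁺ = {P}; {K}⁺ = {K} — none reach the full schema.
{P, Q}⁺: PQ→JK adds J, K; J→DQ adds D; DQ→F adds F; DQ→FNP adds N; KP→HJN adds H → {D, F, H, J, K, N, P, Q}. Minimal: {Q}⁺ = {Q}; {P}⁺ = {P} — none reach the full schema.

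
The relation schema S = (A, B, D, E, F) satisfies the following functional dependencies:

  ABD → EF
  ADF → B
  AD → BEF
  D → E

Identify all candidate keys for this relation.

{A, D}⁺: AD→BEF adds B, E, F → {A, B, D, E, F}. Minimal: {D}⁺ = {D, E}; {A}⁺ = {A} — none reach the full schema.
No other minimal superkey exists.

{A, D}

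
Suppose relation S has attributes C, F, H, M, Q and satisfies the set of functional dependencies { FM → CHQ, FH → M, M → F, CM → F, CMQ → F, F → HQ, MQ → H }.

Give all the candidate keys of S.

F, M

{F}⁺: F→HQ adds H, Q; FH→M adds M; FM→CHQ adds C → {C, F, H, M, Q}.
{M}⁺: M→F adds F; F→HQ adds H, Q; FM→CHQ adds C → {C, F, H, M, Q}.
Any other superkey contains one of these as a subset, so there are no further candidate keys.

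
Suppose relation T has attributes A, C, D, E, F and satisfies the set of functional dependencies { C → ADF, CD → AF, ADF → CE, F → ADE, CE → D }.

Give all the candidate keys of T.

C, F

{C}⁺: C→ADF adds A, D, F; ADF→CE adds E → {A, C, D, E, F}.
{F}⁺: F→ADE adds A, D, E; ADF→CE adds C → {A, C, D, E, F}.
Any other superkey contains one of these as a subset, so there are no further candidate keys.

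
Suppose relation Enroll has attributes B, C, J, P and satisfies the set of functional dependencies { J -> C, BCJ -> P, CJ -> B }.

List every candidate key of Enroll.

{J}

Attribute J never appears on the right-hand side of any dependency, so J must belong to every candidate key.
{J}⁺ = {B, C, J, P}, which is all of the schema, so {J} is the only candidate key.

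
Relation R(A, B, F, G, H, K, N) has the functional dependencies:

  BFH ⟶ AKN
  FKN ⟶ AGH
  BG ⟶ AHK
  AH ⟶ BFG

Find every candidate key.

AH; BG; BFH; FKN

{A, H}⁺: AH→BFG adds B, F, G; BFH→AKN adds K, N → {A, B, F, G, H, K, N}. Minimal: {H}⁺ = {H}; {A}⁺ = {A} — none reach the full schema.
{B, G}⁺: BG→AHK adds A, H, K; AH→BFG adds F; BFH→AKN adds N → {A, B, F, G, H, K, N}. Minimal: {G}⁺ = {G}; {B}⁺ = {B} — none reach the full schema.
{B, F, H}⁺: BFH→AKN adds A, K, N; FKN→AGH adds G → {A, B, F, G, H, K, N}. Minimal: {F, H}⁺ = {F, H}; {B, H}⁺ = {B, H}; {B, F}⁺ = {B, F} — none reach the full schema.
{F, K, N}⁺: FKN→AGH adds A, G, H; AH→BFG adds B → {A, B, F, G, H, K, N}. Minimal: {K, N}⁺ = {K, N}; {F, N}⁺ = {F, N}; {F, K}⁺ = {F, K} — none reach the full schema.
Any other superkey contains one of these as a subset, so there are no further candidate keys.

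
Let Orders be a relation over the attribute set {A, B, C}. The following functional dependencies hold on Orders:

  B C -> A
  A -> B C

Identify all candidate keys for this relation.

{A}, {B, C}

{A}⁺: A→BC adds B, C → {A, B, C}.
{B, C}⁺: BC→A adds A → {A, B, C}. Minimal: {C}⁺ = {C}; {B}⁺ = {B} — none reach the full schema.
Any other superkey contains one of these as a subset, so there are no further candidate keys.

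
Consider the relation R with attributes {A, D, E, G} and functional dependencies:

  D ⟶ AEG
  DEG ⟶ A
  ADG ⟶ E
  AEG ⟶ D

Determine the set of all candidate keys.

{D}⁺: D→AEG adds A, E, G → {A, D, E, G}.
{A, E, G}⁺: AEG→D adds D → {A, D, E, G}.

D; AEG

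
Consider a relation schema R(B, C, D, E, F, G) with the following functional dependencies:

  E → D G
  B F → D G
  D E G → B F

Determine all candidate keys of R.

{C, E}

Attributes C, E never appear on any right-hand side, so every candidate key must contain {C, E}.
{C, E}⁺ = {B, C, D, E, F, G}, which is all of the schema, so {C, E} is the only candidate key.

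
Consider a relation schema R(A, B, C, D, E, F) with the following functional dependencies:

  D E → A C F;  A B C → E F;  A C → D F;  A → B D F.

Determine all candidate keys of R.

AC, AE, DE

{A, C}⁺: AC→DF adds D, F; A→BDF adds B; ABC→EF adds E → {A, B, C, D, E, F}. Minimal: {C}⁺ = {C}; {A}⁺ = {A, B, D, F} — none reach the full schema.
{A, E}⁺: A→BDF adds B, D, F; DE→ACF adds C → {A, B, C, D, E, F}. Minimal: {E}⁺ = {E}; {A}⁺ = {A, B, D, F} — none reach the full schema.
{D, E}⁺: DE→ACF adds A, C, F; A→BDF adds B → {A, B, C, D, E, F}. Minimal: {E}⁺ = {E}; {D}⁺ = {D} — none reach the full schema.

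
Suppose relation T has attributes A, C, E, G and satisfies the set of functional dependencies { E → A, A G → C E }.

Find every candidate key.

Attribute G never appears on the right-hand side of any dependency, so G must belong to every candidate key.
{G}⁺ = {G}, which is not all of the schema, so we must add further attributes.
{A, G}⁺: AG→CE adds C, E → {A, C, E, G}.
{E, G}⁺: E→A adds A; AG→CE adds C → {A, C, E, G}.
Any other superkey contains one of these as a subset, so there are no further candidate keys.

{A, G}; {E, G}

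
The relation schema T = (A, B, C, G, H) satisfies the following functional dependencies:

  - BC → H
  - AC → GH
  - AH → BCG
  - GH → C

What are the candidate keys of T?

Attribute A never appears on the right-hand side of any dependency, so A must belong to every candidate key.
{A}⁺ = {A}, which is not all of the schema, so we must add further attributes.
{A, C}⁺: AC→GH adds G, H; AH→BCG adds B → {A, B, C, G, H}.
{A, H}⁺: AH→BCG adds B, C, G → {A, B, C, G, H}.
Any other superkey contains one of these as a subset, so there are no further candidate keys.

(A, C); (A, H)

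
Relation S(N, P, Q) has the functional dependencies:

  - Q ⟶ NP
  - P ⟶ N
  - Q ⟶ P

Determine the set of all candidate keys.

Attribute Q never appears on the right-hand side of any dependency, so Q must belong to every candidate key.
{Q}⁺ = {N, P, Q}, which is all of the schema, so {Q} is the only candidate key.

Q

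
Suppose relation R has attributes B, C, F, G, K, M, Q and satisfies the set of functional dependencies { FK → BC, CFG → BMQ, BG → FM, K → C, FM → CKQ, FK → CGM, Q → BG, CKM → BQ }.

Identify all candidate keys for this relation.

{Q}⁺: Q→BG adds B, G; BG→FM adds F, M; FM→CKQ adds C, K → {B, C, F, G, K, M, Q}.
{B, G}⁺: BG→FM adds F, M; FM→CKQ adds C, K, Q → {B, C, F, G, K, M, Q}. Minimal: {G}⁺ = {G}; {B}⁺ = {B} — none reach the full schema.
{F, K}⁺: FK→BC adds B, C; FK→CGM adds G, M; CKM→BQ adds Q → {B, C, F, G, K, M, Q}. Minimal: {K}⁺ = {C, K}; {F}⁺ = {F} — none reach the full schema.
{F, M}⁺: FM→CKQ adds C, K, Q; FK→CGM adds G; Q→BG adds B → {B, C, F, G, K, M, Q}. Minimal: {M}⁺ = {M}; {F}⁺ = {F} — none reach the full schema.
{K, M}⁺: K→C adds C; CKM→BQ adds B, Q; Q→BG adds G; BG→FM adds F → {B, C, F, G, K, M, Q}. Minimal: {M}⁺ = {M}; {K}⁺ = {C, K} — none reach the full schema.
{C, F, G}⁺: CFG→BMQ adds B, M, Q; FM→CKQ adds K → {B, C, F, G, K, M, Q}. Minimal: {F, G}⁺ = {F, G}; {C, G}⁺ = {C, G}; {C, F}⁺ = {C, F} — none reach the full schema.
Any other superkey contains one of these as a subset, so there are no further candidate keys.

(Q), (B, G), (F, K), (F, M), (K, M), (C, F, G)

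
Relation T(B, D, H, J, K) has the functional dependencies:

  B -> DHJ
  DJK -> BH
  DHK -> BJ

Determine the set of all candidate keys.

(B, K); (D, H, K); (D, J, K)

Attribute K never appears on the right-hand side of any dependency, so K must belong to every candidate key.
{K}⁺ = {K}, which is not all of the schema, so we must add further attributes.
{B, K}⁺: B→DHJ adds D, H, J → {B, D, H, J, K}. Minimal: {K}⁺ = {K}; {B}⁺ = {B, D, H, J} — none reach the full schema.
{D, H, K}⁺: DHK→BJ adds B, J → {B, D, H, J, K}. Minimal: {H, K}⁺ = {H, K}; {D, K}⁺ = {D, K}; {D, H}⁺ = {D, H} — none reach the full schema.
{D, J, K}⁺: DJK→BH adds B, H → {B, D, H, J, K}. Minimal: {J, K}⁺ = {J, K}; {D, K}⁺ = {D, K}; {D, J}⁺ = {D, J} — none reach the full schema.
Any other superkey contains one of these as a subset, so there are no further candidate keys.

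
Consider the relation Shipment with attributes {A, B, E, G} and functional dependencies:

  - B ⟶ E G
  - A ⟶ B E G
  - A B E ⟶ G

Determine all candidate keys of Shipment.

{A}⁺: A→BEG adds B, E, G → {A, B, E, G}.

{A}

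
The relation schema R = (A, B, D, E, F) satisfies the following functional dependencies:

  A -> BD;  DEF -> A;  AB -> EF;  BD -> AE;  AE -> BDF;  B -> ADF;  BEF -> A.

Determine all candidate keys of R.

(A), (B), (D, E, F)

{A}⁺: A→BD adds B, D; AB→EF adds E, F → {A, B, D, E, F}.
{B}⁺: B→ADF adds A, D, F; AB→EF adds E → {A, B, D, E, F}.
{D, E, F}⁺: DEF→A adds A; AE→BDF adds B → {A, B, D, E, F}. Minimal: {E, F}⁺ = {E, F}; {D, F}⁺ = {D, F}; {D, E}⁺ = {D, E} — none reach the full schema.
Any other superkey contains one of these as a subset, so there are no further candidate keys.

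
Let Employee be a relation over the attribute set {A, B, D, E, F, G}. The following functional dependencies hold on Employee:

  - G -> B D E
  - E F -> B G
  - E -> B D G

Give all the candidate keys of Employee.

Attributes A, F never appear on any right-hand side, so every candidate key must contain {A, F}.
{A, F}⁺ = {A, F}, which is not all of the schema, so we must add further attributes.
{A, E, F}⁺: EF→BG adds B, G; E→BDG adds D → {A, B, D, E, F, G}. Minimal: {E, F}⁺ = {B, D, E, F, G}; {A, F}⁺ = {A, F}; {A, E}⁺ = {A, B, D, E, G} — none reach the full schema.
{A, F, G}⁺: G→BDE adds B, D, E → {A, B, D, E, F, G}. Minimal: {F, G}⁺ = {B, D, E, F, G}; {A, G}⁺ = {A, B, D, E, G}; {A, F}⁺ = {A, F} — none reach the full schema.
Any other superkey contains one of these as a subset, so there are no further candidate keys.

AEF; AFG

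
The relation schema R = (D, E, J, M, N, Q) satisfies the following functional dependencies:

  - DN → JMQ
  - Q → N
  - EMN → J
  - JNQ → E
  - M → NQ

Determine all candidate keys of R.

Attribute D never appears on the right-hand side of any dependency, so D must belong to every candidate key.
{D}⁺ = {D}, which is not all of the schema, so we must add further attributes.
{D, M}⁺: M→NQ adds N, Q; DN→JMQ adds J; JNQ→E adds E → {D, E, J, M, N, Q}. Minimal: {M}⁺ = {M, N, Q}; {D}⁺ = {D} — none reach the full schema.
{D, N}⁺: DN→JMQ adds J, M, Q; JNQ→E adds E → {D, E, J, M, N, Q}. Minimal: {N}⁺ = {N}; {D}⁺ = {D} — none reach the full schema.
{D, Q}⁺: Q→N adds N; DN→JMQ adds J, M; JNQ→E adds E → {D, E, J, M, N, Q}. Minimal: {Q}⁺ = {N, Q}; {D}⁺ = {D} — none reach the full schema.

{D, M}, {D, N}, {D, Q}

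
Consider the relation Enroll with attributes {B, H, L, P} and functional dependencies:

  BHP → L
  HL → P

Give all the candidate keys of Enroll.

{B, H, L}⁺: HL→P adds P → {B, H, L, P}. Minimal: {H, L}⁺ = {H, L, P}; {B, L}⁺ = {B, L}; {B, H}⁺ = {B, H} — none reach the full schema.
{B, H, P}⁺: BHP→L adds L → {B, H, L, P}. Minimal: {H, P}⁺ = {H, P}; {B, P}⁺ = {B, P}; {B, H}⁺ = {B, H} — none reach the full schema.
Any other superkey contains one of these as a subset, so there are no further candidate keys.

{B, H, L}, {B, H, P}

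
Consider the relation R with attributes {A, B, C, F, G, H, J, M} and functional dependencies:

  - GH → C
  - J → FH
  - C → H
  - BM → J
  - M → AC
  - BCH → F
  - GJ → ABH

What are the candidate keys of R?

Attributes G, M never appear on any right-hand side, so every candidate key must contain {G, M}.
{G, M}⁺ = {A, C, G, H, M}, which is not all of the schema, so we must add further attributes.
{B, G, M}⁺: BM→J adds J; M→AC adds A, C; GJ→ABH adds H; J→FH adds F → {A, B, C, F, G, H, J, M}. Minimal: {G, M}⁺ = {A, C, G, H, M}; {B, M}⁺ = {A, B, C, F, H, J, M}; {B, G}⁺ = {B, G} — none reach the full schema.
{G, J, M}⁺: J→FH adds F, H; M→AC adds A, C; GJ→ABH adds B → {A, B, C, F, G, H, J, M}. Minimal: {J, M}⁺ = {A, C, F, H, J, M}; {G, M}⁺ = {A, C, G, H, M}; {G, J}⁺ = {A, B, C, F, G, H, J} — none reach the full schema.
Any other superkey contains one of these as a subset, so there are no further candidate keys.

(B, G, M), (G, J, M)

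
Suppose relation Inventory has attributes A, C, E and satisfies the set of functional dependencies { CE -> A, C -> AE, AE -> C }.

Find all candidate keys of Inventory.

(C), (A, E)

{C}⁺: C→AE adds A, E → {A, C, E}.
{A, E}⁺: AE→C adds C → {A, C, E}. Minimal: {E}⁺ = {E}; {A}⁺ = {A} — none reach the full schema.
Any other superkey contains one of these as a subset, so there are no further candidate keys.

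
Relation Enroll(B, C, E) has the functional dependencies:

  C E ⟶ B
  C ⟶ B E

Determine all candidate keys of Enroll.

{C}

{C}⁺: C→BE adds B, E → {B, C, E}.
No other minimal superkey exists.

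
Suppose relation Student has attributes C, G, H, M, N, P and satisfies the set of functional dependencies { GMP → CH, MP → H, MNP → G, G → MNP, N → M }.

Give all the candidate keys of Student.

{G}⁺: G→MNP adds M, N, P; GMP→CH adds C, H → {C, G, H, M, N, P}.
{N, P}⁺: N→M adds M; MP→H adds H; MNP→G adds G; GMP→CH adds C → {C, G, H, M, N, P}. Minimal: {P}⁺ = {P}; {N}⁺ = {M, N} — none reach the full schema.
Any other superkey contains one of these as a subset, so there are no further candidate keys.

(G); (N, P)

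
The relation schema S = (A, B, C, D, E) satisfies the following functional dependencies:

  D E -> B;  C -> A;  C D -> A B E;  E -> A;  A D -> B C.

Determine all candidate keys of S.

Attribute D never appears on the right-hand side of any dependency, so D must belong to every candidate key.
{D}⁺ = {D}, which is not all of the schema, so we must add further attributes.
{A, D}⁺: AD→BC adds B, C; CD→ABE adds E → {A, B, C, D, E}.
{C, D}⁺: C→A adds A; CD→ABE adds B, E → {A, B, C, D, E}.
{D, E}⁺: DE→B adds B; E→A adds A; AD→BC adds C → {A, B, C, D, E}.
Any other superkey contains one of these as a subset, so there are no further candidate keys.

(A, D), (C, D), (D, E)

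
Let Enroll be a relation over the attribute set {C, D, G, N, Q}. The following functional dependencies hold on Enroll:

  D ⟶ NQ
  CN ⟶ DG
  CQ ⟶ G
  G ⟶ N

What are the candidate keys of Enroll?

{C, D}, {C, G}, {C, N}, {C, Q}

Attribute C never appears on the right-hand side of any dependency, so C must belong to every candidate key.
{C}⁺ = {C}, which is not all of the schema, so we must add further attributes.
{C, D}⁺: D→NQ adds N, Q; CN→DG adds G → {C, D, G, N, Q}. Minimal: {D}⁺ = {D, N, Q}; {C}⁺ = {C} — none reach the full schema.
{C, G}⁺: G→N adds N; CN→DG adds D; D→NQ adds Q → {C, D, G, N, Q}. Minimal: {G}⁺ = {G, N}; {C}⁺ = {C} — none reach the full schema.
{C, N}⁺: CN→DG adds D, G; D→NQ adds Q → {C, D, G, N, Q}. Minimal: {N}⁺ = {N}; {C}⁺ = {C} — none reach the full schema.
{C, Q}⁺: CQ→G adds G; G→N adds N; CN→DG adds D → {C, D, G, N, Q}. Minimal: {Q}⁺ = {Q}; {C}⁺ = {C} — none reach the full schema.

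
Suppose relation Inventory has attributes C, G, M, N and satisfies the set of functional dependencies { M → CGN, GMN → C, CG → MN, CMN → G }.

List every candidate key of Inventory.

{M}⁺: M→CGN adds C, G, N → {C, G, M, N}.
{C, G}⁺: CG→MN adds M, N → {C, G, M, N}.

{M}; {C, G}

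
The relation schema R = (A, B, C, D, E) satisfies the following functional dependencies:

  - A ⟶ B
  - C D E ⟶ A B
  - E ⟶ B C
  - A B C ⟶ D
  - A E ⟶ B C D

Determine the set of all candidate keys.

{A, E}, {D, E}

Attribute E never appears on the right-hand side of any dependency, so E must belong to every candidate key.
{E}⁺ = {B, C, E}, which is not all of the schema, so we must add further attributes.
{A, E}⁺: A→B adds B; E→BC adds C; ABC→D adds D → {A, B, C, D, E}. Minimal: {E}⁺ = {B, C, E}; {A}⁺ = {A, B} — none reach the full schema.
{D, E}⁺: E→BC adds B, C; CDE→AB adds A → {A, B, C, D, E}. Minimal: {E}⁺ = {B, C, E}; {D}⁺ = {D} — none reach the full schema.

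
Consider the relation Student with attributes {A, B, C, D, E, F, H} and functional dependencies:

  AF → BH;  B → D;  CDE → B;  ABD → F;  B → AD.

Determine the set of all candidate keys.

{B, C, E}, {C, D, E}, {A, C, E, F}

Attributes C, E never appear on any right-hand side, so every candidate key must contain {C, E}.
{C, E}⁺ = {C, E}, which is not all of the schema, so we must add further attributes.
{B, C, E}⁺: B→D adds D; B→AD adds A; ABD→F adds F; AF→BH adds H → {A, B, C, D, E, F, H}. Minimal: {C, E}⁺ = {C, E}; {B, E}⁺ = {A, B, D, E, F, H}; {B, C}⁺ = {A, B, C, D, F, H} — none reach the full schema.
{C, D, E}⁺: CDE→B adds B; B→AD adds A; ABD→F adds F; AF→BH adds H → {A, B, C, D, E, F, H}. Minimal: {D, E}⁺ = {D, E}; {C, E}⁺ = {C, E}; {C, D}⁺ = {C, D} — none reach the full schema.
{A, C, E, F}⁺: AF→BH adds B, H; B→D adds D → {A, B, C, D, E, F, H}. Minimal: {C, E, F}⁺ = {C, E, F}; {A, E, F}⁺ = {A, B, D, E, F, H}; {A, C, F}⁺ = {A, B, C, D, F, H}; … — none reach the full schema.
Any other superkey contains one of these as a subset, so there are no further candidate keys.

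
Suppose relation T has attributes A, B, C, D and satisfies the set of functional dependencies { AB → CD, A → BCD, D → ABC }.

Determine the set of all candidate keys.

{A}, {D}

{A}⁺: A→BCD adds B, C, D → {A, B, C, D}.
{D}⁺: D→ABC adds A, B, C → {A, B, C, D}.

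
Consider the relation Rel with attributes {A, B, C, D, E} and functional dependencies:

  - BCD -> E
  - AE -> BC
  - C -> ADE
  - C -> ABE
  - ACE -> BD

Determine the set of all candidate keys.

C, AE

{C}⁺: C→ADE adds A, D, E; C→ABE adds B → {A, B, C, D, E}.
{A, E}⁺: AE→BC adds B, C; C→ADE adds D → {A, B, C, D, E}. Minimal: {E}⁺ = {E}; {A}⁺ = {A} — none reach the full schema.
Any other superkey contains one of these as a subset, so there are no further candidate keys.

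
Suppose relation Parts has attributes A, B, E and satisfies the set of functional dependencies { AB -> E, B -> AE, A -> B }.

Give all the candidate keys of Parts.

(A), (B)

{A}⁺: A→B adds B; AB→E adds E → {A, B, E}.
{B}⁺: B→AE adds A, E → {A, B, E}.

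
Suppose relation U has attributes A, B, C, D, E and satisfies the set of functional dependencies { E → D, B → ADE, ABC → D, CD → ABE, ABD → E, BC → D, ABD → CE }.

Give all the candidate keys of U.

{B}⁺: B→ADE adds A, D, E; ABD→CE adds C → {A, B, C, D, E}.
{C, D}⁺: CD→ABE adds A, B, E → {A, B, C, D, E}. Minimal: {D}⁺ = {D}; {C}⁺ = {C} — none reach the full schema.
{C, E}⁺: E→D adds D; CD→ABE adds A, B → {A, B, C, D, E}. Minimal: {E}⁺ = {D, E}; {C}⁺ = {C} — none reach the full schema.
Any other superkey contains one of these as a subset, so there are no further candidate keys.

{B}, {C, D}, {C, E}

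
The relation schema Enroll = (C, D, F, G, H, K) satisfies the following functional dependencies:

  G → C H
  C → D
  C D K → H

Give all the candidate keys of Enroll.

{F, G, K}

Attributes F, G, K never appear on any right-hand side, so every candidate key must contain {F, G, K}.
{F, G, K}⁺ = {C, D, F, G, H, K}, which is all of the schema, so {F, G, K} is the only candidate key.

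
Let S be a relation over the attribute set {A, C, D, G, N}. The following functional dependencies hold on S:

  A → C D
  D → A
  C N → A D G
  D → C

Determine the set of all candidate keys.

{A, N}, {C, N}, {D, N}

Attribute N never appears on the right-hand side of any dependency, so N must belong to every candidate key.
{N}⁺ = {N}, which is not all of the schema, so we must add further attributes.
{A, N}⁺: A→CD adds C, D; CN→ADG adds G → {A, C, D, G, N}.
{C, N}⁺: CN→ADG adds A, D, G → {A, C, D, G, N}.
{D, N}⁺: D→A adds A; D→C adds C; CN→ADG adds G → {A, C, D, G, N}.
Any other superkey contains one of these as a subset, so there are no further candidate keys.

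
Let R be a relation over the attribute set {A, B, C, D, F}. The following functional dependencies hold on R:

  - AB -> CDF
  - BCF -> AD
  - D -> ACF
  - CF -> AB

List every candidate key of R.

{D}; {A, B}; {C, F}

{D}⁺: D→ACF adds A, C, F; CF→AB adds B → {A, B, C, D, F}.
{A, B}⁺: AB→CDF adds C, D, F → {A, B, C, D, F}. Minimal: {B}⁺ = {B}; {A}⁺ = {A} — none reach the full schema.
{C, F}⁺: CF→AB adds A, B; AB→CDF adds D → {A, B, C, D, F}. Minimal: {F}⁺ = {F}; {C}⁺ = {C} — none reach the full schema.
Any other superkey contains one of these as a subset, so there are no further candidate keys.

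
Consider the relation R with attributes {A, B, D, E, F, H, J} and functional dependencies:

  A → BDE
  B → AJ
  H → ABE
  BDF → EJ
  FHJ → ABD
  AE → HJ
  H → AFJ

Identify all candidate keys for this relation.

{A}, {B}, {H}

{A}⁺: A→BDE adds B, D, E; B→AJ adds J; AE→HJ adds H; H→AFJ adds F → {A, B, D, E, F, H, J}.
{B}⁺: B→AJ adds A, J; A→BDE adds D, E; AE→HJ adds H; H→AFJ adds F → {A, B, D, E, F, H, J}.
{H}⁺: H→ABE adds A, B, E; AE→HJ adds J; H→AFJ adds F; A→BDE adds D → {A, B, D, E, F, H, J}.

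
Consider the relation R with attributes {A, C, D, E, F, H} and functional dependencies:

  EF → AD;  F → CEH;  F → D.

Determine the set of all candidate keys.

Attribute F never appears on the right-hand side of any dependency, so F must belong to every candidate key.
{F}⁺ = {A, C, D, E, F, H}, which is all of the schema, so {F} is the only candidate key.

(F)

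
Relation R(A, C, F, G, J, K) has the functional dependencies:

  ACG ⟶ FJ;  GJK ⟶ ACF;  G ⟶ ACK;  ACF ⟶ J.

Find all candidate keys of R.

{G}

{G}⁺: G→ACK adds A, C, K; ACG→FJ adds F, J → {A, C, F, G, J, K}.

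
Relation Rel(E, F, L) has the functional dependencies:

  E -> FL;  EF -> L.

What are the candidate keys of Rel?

Attribute E never appears on the right-hand side of any dependency, so E must belong to every candidate key.
{E}⁺ = {E, F, L}, which is all of the schema, so {E} is the only candidate key.

{E}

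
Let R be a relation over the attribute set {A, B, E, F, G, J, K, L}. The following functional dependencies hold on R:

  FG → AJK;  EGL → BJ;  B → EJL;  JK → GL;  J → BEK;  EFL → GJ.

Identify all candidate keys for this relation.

{B, F}; {F, G}; {F, J}; {E, F, L}

Attribute F never appears on the right-hand side of any dependency, so F must belong to every candidate key.
{F}⁺ = {F}, which is not all of the schema, so we must add further attributes.
{B, F}⁺: B→EJL adds E, J, L; J→BEK adds K; EFL→GJ adds G; FG→AJK adds A → {A, B, E, F, G, J, K, L}.
{F, G}⁺: FG→AJK adds A, J, K; JK→GL adds L; J→BEK adds B, E → {A, B, E, F, G, J, K, L}.
{F, J}⁺: J→BEK adds B, E, K; B→EJL adds L; JK→GL adds G; FG→AJK adds A → {A, B, E, F, G, J, K, L}.
{E, F, L}⁺: EFL→GJ adds G, J; FG→AJK adds A, K; EGL→BJ adds B → {A, B, E, F, G, J, K, L}.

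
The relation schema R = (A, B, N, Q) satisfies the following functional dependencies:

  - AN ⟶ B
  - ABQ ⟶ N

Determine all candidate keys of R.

Attributes A, Q never appear on any right-hand side, so every candidate key must contain {A, Q}.
{A, Q}⁺ = {A, Q}, which is not all of the schema, so we must add further attributes.
{A, B, Q}⁺: ABQ→N adds N → {A, B, N, Q}. Minimal: {B, Q}⁺ = {B, Q}; {A, Q}⁺ = {A, Q}; {A, B}⁺ = {A, B} — none reach the full schema.
{A, N, Q}⁺: AN→B adds B → {A, B, N, Q}. Minimal: {N, Q}⁺ = {N, Q}; {A, Q}⁺ = {A, Q}; {A, N}⁺ = {A, B, N} — none reach the full schema.

ABQ; ANQ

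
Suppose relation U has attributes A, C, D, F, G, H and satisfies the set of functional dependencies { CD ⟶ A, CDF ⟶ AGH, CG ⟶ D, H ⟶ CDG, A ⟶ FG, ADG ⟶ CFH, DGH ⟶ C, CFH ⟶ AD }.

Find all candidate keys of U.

(H); (A, C); (A, D); (C, D); (C, G)

{H}⁺: H→CDG adds C, D, G; CD→A adds A; A→FG adds F → {A, C, D, F, G, H}.
{A, C}⁺: A→FG adds F, G; CG→D adds D; ADG→CFH adds H → {A, C, D, F, G, H}.
{A, D}⁺: A→FG adds F, G; ADG→CFH adds C, H → {A, C, D, F, G, H}.
{C, D}⁺: CD→A adds A; A→FG adds F, G; ADG→CFH adds H → {A, C, D, F, G, H}.
{C, G}⁺: CG→D adds D; CD→A adds A; A→FG adds F; ADG→CFH adds H → {A, C, D, F, G, H}.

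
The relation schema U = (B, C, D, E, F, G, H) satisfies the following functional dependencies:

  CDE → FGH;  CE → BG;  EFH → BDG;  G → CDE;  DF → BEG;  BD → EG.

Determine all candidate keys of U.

{G}⁺: G→CDE adds C, D, E; CDE→FGH adds F, H; CE→BG adds B → {B, C, D, E, F, G, H}.
{B, D}⁺: BD→EG adds E, G; G→CDE adds C; CDE→FGH adds F, H → {B, C, D, E, F, G, H}.
{C, E}⁺: CE→BG adds B, G; G→CDE adds D; CDE→FGH adds F, H → {B, C, D, E, F, G, H}.
{D, F}⁺: DF→BEG adds B, E, G; G→CDE adds C; CDE→FGH adds H → {B, C, D, E, F, G, H}.
{E, F, H}⁺: EFH→BDG adds B, D, G; G→CDE adds C → {B, C, D, E, F, G, H}.
Any other superkey contains one of these as a subset, so there are no further candidate keys.

{G}; {B, D}; {C, E}; {D, F}; {E, F, H}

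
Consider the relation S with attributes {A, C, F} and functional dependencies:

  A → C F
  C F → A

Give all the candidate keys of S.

A; CF

{A}⁺: A→CF adds C, F → {A, C, F}.
{C, F}⁺: CF→A adds A → {A, C, F}.
Any other superkey contains one of these as a subset, so there are no further candidate keys.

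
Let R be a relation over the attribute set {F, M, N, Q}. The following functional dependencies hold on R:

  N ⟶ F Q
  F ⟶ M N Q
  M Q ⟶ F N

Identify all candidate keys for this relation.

{F}; {N}; {M, Q}

{F}⁺: F→MNQ adds M, N, Q → {F, M, N, Q}.
{N}⁺: N→FQ adds F, Q; F→MNQ adds M → {F, M, N, Q}.
{M, Q}⁺: MQ→FN adds F, N → {F, M, N, Q}. Minimal: {Q}⁺ = {Q}; {M}⁺ = {M} — none reach the full schema.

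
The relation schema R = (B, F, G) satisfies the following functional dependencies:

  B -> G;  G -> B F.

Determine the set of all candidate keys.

{B}; {G}

{B}⁺: B→G adds G; G→BF adds F → {B, F, G}.
{G}⁺: G→BF adds B, F → {B, F, G}.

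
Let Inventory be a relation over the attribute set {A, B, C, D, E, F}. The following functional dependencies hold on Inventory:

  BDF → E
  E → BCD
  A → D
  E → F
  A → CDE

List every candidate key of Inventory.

Attribute A never appears on the right-hand side of any dependency, so A must belong to every candidate key.
{A}⁺ = {A, B, C, D, E, F}, which is all of the schema, so {A} is the only candidate key.

{A}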